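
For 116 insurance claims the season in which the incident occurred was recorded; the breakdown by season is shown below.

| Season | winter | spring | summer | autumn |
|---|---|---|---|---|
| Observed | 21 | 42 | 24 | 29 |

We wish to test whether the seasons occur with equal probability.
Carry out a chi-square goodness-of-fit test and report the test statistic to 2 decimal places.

8.90

Expected count for each of the 4 categories: 116/4 = 29.
cat         O        E   (O−E)²/E
winter     21       29      2.207
spring     42       29      5.828
summer     24       29      0.862
autumn     29       29      0.000
Sum = 8.90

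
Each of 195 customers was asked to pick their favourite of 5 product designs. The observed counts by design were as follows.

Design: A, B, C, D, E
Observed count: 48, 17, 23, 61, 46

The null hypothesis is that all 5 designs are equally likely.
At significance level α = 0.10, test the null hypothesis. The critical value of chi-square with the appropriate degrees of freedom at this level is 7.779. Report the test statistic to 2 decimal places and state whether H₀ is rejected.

Under H₀ each category has probability 1/5, so each expected count is 195/5 = 39.
A: (48 − 39)²/39 = 81/39 = 2.077
B: (17 − 39)²/39 = 484/39 = 12.410
C: (23 − 39)²/39 = 256/39 = 6.564
D: (61 − 39)²/39 = 484/39 = 12.410
E: (46 − 39)²/39 = 49/39 = 1.256
Sum = 34.72
df = 4. Since 34.72 > 7.779, we reject H₀.

34.72; reject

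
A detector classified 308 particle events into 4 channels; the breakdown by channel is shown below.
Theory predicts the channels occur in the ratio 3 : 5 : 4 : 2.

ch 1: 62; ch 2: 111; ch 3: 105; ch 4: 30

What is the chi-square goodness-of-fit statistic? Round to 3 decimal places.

Ratio total = 14. Expected counts: 308×3/14 = 66, 308×5/14 = 110, 308×4/14 = 88, 308×2/14 = 44.
χ² = (62−66)²/66 + (111−110)²/110 + (105−88)²/88 + (30−44)²/44
   = 0.2424 + 0.0091 + 3.2841 + 4.4545
Sum = 7.990

7.990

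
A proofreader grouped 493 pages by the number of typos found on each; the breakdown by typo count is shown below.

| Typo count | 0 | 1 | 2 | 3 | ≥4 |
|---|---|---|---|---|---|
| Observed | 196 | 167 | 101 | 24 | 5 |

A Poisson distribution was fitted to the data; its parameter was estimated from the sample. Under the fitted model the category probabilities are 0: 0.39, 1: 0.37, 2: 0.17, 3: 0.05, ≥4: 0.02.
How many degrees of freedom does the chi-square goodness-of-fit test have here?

There are k = 5 categories and 1 parameter estimated from the data, so df = 5 − 1 − 1 = 3.

3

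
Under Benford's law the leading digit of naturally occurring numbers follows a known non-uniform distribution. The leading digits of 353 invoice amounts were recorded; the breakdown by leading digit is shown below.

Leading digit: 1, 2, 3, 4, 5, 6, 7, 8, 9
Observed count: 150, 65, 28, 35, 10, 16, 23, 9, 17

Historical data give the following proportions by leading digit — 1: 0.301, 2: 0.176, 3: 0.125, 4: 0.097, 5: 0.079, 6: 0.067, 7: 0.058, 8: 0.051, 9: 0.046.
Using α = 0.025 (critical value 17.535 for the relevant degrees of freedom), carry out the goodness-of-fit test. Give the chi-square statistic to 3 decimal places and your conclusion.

Expected counts E_i = n·p_i: 353×0.301 = 106.253, 353×0.176 = 62.128, 353×0.125 = 44.125, 353×0.097 = 34.241, 353×0.079 = 27.887, 353×0.067 = 23.651, 353×0.058 = 20.474, 353×0.051 = 18.003, 353×0.046 = 16.238.
χ² = (150−106.253)²/106.253 + (65−62.128)²/62.128 + (28−44.125)²/44.125 + (35−34.241)²/34.241 + (10−27.887)²/27.887 + (16−23.651)²/23.651 + (23−20.474)²/20.474 + (9−18.003)²/18.003 + (17−16.238)²/16.238
   = 18.0117 + 0.1328 + 5.8927 + 0.0168 + 11.4729 + 2.4751 + 0.3116 + 4.5023 + 0.0358
Sum = 42.852
df = 8. Since 42.852 > 17.535, we reject H₀.

42.852; reject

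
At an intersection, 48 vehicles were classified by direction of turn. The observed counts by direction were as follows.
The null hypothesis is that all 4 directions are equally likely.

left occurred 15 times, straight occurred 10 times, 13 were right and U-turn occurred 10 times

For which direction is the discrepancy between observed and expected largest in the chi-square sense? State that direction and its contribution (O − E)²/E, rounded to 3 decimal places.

Under H₀ each category has probability 1/4, so each expected count is 48/4 = 12.
χ² = (15−12)²/12 + (10−12)²/12 + (13−12)²/12 + (10−12)²/12
   = 0.7500 + 0.3333 + 0.0833 + 0.3333
The largest term is for left: 0.750.

left, 0.750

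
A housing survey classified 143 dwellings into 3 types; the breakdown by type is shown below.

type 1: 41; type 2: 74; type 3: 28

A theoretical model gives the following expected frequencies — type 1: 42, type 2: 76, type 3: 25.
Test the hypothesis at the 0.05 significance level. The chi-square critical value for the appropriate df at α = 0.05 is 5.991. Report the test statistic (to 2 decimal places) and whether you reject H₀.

0.44; do not reject

cat         O        E   (O−E)²/E
type 1     41       42      0.024
type 2     74       76      0.053
type 3     28       25      0.360
Sum = 0.44
df = 2. Since 0.44 < 5.991, we do not reject H₀.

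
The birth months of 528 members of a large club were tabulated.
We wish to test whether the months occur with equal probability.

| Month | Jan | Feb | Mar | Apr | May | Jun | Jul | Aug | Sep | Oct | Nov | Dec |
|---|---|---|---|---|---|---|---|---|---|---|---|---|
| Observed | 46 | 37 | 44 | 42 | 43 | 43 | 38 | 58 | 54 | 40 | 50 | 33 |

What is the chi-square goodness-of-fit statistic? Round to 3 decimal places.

12.818

Expected count for each of the 12 categories: 528/12 = 44.
Jan: (46 − 44)²/44 = 4/44 = 0.0909
Feb: (37 − 44)²/44 = 49/44 = 1.1136
Mar: (44 − 44)²/44 = 0/44 = 0.0000
Apr: (42 − 44)²/44 = 4/44 = 0.0909
May: (43 − 44)²/44 = 1/44 = 0.0227
Jun: (43 − 44)²/44 = 1/44 = 0.0227
Jul: (38 − 44)²/44 = 36/44 = 0.8182
Aug: (58 − 44)²/44 = 196/44 = 4.4545
Sep: (54 − 44)²/44 = 100/44 = 2.2727
Oct: (40 − 44)²/44 = 16/44 = 0.3636
Nov: (50 − 44)²/44 = 36/44 = 0.8182
Dec: (33 − 44)²/44 = 121/44 = 2.7500
Sum = 12.818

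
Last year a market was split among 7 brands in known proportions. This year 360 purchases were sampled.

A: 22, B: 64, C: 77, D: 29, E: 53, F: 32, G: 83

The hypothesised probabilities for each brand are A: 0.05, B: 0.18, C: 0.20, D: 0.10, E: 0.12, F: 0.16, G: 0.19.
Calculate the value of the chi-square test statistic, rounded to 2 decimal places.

Expected counts E_i = n·p_i: 360×0.05 = 18, 360×0.18 = 64.8, 360×0.20 = 72, 360×0.10 = 36, 360×0.12 = 43.2, 360×0.16 = 57.6, 360×0.19 = 68.4.
χ² = (22−18)²/18 + (64−64.8)²/64.8 + (77−72)²/72 + (29−36)²/36 + (53−43.2)²/43.2 + (32−57.6)²/57.6 + (83−68.4)²/68.4
   = 0.889 + 0.010 + 0.347 + 1.361 + 2.223 + 11.378 + 3.116
Sum = 19.32

19.32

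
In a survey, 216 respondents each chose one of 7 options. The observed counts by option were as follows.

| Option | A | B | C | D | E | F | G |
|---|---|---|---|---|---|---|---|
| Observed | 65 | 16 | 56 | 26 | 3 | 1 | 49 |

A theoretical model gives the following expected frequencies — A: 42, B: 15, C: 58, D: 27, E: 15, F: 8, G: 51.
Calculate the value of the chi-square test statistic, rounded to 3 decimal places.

cat         O        E   (O−E)²/E
A          65       42    12.5952
B          16       15     0.0667
C          56       58     0.0690
D          26       27     0.0370
E           3       15     9.6000
F           1        8     6.1250
G          49       51     0.0784
Sum = 28.571

28.571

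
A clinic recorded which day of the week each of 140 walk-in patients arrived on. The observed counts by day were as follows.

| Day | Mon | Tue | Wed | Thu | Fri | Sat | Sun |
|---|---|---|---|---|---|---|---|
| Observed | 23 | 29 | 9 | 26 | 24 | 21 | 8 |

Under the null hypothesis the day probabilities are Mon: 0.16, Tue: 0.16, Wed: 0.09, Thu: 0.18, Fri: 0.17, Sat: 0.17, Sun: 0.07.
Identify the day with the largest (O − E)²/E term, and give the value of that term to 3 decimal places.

Expected counts E_i = n·p_i: 140×0.16 = 22.4, 140×0.16 = 22.4, 140×0.09 = 12.6, 140×0.18 = 25.2, 140×0.17 = 23.8, 140×0.17 = 23.8, 140×0.07 = 9.8.
χ² = (23−22.4)²/22.4 + (29−22.4)²/22.4 + (9−12.6)²/12.6 + (26−25.2)²/25.2 + (24−23.8)²/23.8 + (21−23.8)²/23.8 + (8−9.8)²/9.8
   = 0.0161 + 1.9446 + 1.0286 + 0.0254 + 0.0017 + 0.3294 + 0.3306
The largest term is for Tue: 1.945.

Tue, 1.945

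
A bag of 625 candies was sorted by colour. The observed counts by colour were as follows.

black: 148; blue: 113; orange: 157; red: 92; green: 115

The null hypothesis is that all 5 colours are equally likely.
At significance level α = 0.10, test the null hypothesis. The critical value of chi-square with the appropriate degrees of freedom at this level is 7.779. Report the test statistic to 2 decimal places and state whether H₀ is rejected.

Expected count for each of the 5 categories: 625/5 = 125.
χ² = (148−125)²/125 + (113−125)²/125 + (157−125)²/125 + (92−125)²/125 + (115−125)²/125
   = 4.232 + 1.152 + 8.192 + 8.712 + 0.800
Sum = 23.09
df = 4. Since 23.09 > 7.779, we reject H₀.

23.09; reject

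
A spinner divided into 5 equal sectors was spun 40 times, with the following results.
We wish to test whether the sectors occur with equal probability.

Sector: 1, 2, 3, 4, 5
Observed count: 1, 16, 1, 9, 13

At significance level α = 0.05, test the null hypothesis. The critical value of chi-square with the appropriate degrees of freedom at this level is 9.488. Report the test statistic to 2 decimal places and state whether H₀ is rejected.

Under H₀ each category has probability 1/5, so each expected count is 40/5 = 8.
1: (1 − 8)²/8 = 49/8 = 6.125
2: (16 − 8)²/8 = 64/8 = 8.000
3: (1 − 8)²/8 = 49/8 = 6.125
4: (9 − 8)²/8 = 1/8 = 0.125
5: (13 − 8)²/8 = 25/8 = 3.125
Sum = 23.50
df = 4. Since 23.50 > 9.488, we reject H₀.

23.50; reject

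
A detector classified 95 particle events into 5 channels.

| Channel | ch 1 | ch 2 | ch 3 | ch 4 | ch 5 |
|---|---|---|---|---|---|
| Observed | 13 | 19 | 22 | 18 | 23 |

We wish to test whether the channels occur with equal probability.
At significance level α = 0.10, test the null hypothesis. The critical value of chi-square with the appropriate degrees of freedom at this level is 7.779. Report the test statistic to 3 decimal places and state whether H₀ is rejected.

Under H₀ each category has probability 1/5, so each expected count is 95/5 = 19.
cat         O        E   (O−E)²/E
ch 1       13       19     1.8947
ch 2       19       19     0.0000
ch 3       22       19     0.4737
ch 4       18       19     0.0526
ch 5       23       19     0.8421
Sum = 3.263
df = 4. Since 3.263 < 7.779, we do not reject H₀.

3.263; do not reject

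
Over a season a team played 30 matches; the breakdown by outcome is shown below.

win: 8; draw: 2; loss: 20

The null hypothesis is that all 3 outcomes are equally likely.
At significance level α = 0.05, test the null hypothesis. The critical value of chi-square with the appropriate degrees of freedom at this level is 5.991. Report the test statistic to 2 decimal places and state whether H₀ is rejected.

Under H₀ each category has probability 1/3, so each expected count is 30/3 = 10.
win: (8 − 10)²/10 = 4/10 = 0.400
draw: (2 − 10)²/10 = 64/10 = 6.400
loss: (20 − 10)²/10 = 100/10 = 10.000
Sum = 16.80
df = 2. Since 16.80 > 5.991, we reject H₀.

16.80; reject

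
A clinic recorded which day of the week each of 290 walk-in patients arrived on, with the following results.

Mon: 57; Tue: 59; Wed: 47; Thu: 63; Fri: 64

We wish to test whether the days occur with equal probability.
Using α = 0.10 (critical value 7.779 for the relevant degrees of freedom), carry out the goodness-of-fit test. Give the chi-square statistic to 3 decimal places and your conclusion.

Expected count for each of the 5 categories: 290/5 = 58.
χ² = (57−58)²/58 + (59−58)²/58 + (47−58)²/58 + (63−58)²/58 + (64−58)²/58
   = 0.0172 + 0.0172 + 2.0862 + 0.4310 + 0.6207
Sum = 3.172
df = 4. Since 3.172 < 7.779, we do not reject H₀.

3.172; do not reject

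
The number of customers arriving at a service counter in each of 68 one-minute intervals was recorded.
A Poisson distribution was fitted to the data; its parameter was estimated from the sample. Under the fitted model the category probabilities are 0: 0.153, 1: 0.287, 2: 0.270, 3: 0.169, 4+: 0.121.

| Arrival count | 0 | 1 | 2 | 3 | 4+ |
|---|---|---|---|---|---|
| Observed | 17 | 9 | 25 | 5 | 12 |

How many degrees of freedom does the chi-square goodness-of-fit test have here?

3

There are k = 5 categories and 1 parameter estimated from the data, so df = 5 − 1 − 1 = 3.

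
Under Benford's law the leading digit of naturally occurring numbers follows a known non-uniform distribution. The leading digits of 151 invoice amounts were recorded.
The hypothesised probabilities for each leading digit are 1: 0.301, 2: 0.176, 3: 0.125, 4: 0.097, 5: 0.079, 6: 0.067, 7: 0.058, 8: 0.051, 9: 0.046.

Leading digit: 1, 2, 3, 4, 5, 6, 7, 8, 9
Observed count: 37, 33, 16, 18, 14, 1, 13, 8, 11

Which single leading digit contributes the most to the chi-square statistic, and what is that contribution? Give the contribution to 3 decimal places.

Expected counts E_i = n·p_i: 151×0.301 = 45.451, 151×0.176 = 26.576, 151×0.125 = 18.875, 151×0.097 = 14.647, 151×0.079 = 11.929, 151×0.067 = 10.117, 151×0.058 = 8.758, 151×0.051 = 7.701, 151×0.046 = 6.946.
cat         O        E   (O−E)²/E
1          37   45.451     1.5713
2          33   26.576     1.5528
3          16   18.875     0.4379
4          18   14.647     0.7676
5          14   11.929     0.3595
6           1   10.117     8.2158
7          13    8.758     2.0546
8           8    7.701     0.0116
9          11    6.946     2.3661
The largest term is for 6: 8.216.

6, 8.216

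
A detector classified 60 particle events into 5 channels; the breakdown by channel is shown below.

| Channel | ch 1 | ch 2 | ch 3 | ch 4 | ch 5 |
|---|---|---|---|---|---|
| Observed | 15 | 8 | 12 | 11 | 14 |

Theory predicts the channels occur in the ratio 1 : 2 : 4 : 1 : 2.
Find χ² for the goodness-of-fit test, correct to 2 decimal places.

25.33

Ratio total = 10. Expected counts: 60×1/10 = 6, 60×2/10 = 12, 60×4/10 = 24, 60×1/10 = 6, 60×2/10 = 12.
ch 1: (15 − 6)²/6 = 81/6 = 13.500
ch 2: (8 − 12)²/12 = 16/12 = 1.333
ch 3: (12 − 24)²/24 = 144/24 = 6.000
ch 4: (11 − 6)²/6 = 25/6 = 4.167
ch 5: (14 − 12)²/12 = 4/12 = 0.333
Sum = 25.33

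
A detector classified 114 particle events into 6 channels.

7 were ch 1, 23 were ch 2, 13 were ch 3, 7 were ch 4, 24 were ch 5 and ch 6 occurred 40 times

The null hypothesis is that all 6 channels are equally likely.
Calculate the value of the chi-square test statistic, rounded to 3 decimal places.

42.421

Under H₀ each category has probability 1/6, so each expected count is 114/6 = 19.
cat         O        E   (O−E)²/E
ch 1        7       19     7.5789
ch 2       23       19     0.8421
ch 3       13       19     1.8947
ch 4        7       19     7.5789
ch 5       24       19     1.3158
ch 6       40       19    23.2105
Sum = 42.421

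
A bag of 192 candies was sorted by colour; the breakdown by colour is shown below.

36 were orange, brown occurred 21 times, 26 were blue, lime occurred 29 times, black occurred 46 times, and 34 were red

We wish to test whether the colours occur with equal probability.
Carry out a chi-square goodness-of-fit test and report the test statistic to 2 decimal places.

11.94

Expected count for each of the 6 categories: 192/6 = 32.
χ² = (36−32)²/32 + (21−32)²/32 + (26−32)²/32 + (29−32)²/32 + (46−32)²/32 + (34−32)²/32
   = 0.500 + 3.781 + 1.125 + 0.281 + 6.125 + 0.125
Sum = 11.94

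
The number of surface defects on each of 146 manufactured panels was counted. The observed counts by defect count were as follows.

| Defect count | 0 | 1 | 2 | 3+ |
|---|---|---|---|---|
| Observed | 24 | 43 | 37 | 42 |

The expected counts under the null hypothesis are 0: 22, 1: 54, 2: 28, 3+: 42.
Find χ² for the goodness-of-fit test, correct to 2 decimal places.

0: (24 − 22)²/22 = 4/22 = 0.182
1: (43 − 54)²/54 = 121/54 = 2.241
2: (37 − 28)²/28 = 81/28 = 2.893
3+: (42 − 42)²/42 = 0/42 = 0.000
Sum = 5.32

5.32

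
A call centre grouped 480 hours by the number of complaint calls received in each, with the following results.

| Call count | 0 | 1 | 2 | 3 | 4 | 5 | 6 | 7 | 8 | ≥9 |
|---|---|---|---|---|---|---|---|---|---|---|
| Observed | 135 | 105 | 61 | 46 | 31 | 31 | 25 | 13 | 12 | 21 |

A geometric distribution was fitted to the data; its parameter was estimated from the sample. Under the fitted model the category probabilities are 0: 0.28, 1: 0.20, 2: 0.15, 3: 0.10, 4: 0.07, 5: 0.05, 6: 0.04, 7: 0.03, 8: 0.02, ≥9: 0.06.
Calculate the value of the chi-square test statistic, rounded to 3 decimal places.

9.454

Expected counts E_i = n·p_i: 480×0.28 = 134.4, 480×0.20 = 96, 480×0.15 = 72, 480×0.10 = 48, 480×0.07 = 33.6, 480×0.05 = 24, 480×0.04 = 19.2, 480×0.03 = 14.4, 480×0.02 = 9.6, 480×0.06 = 28.8.
χ² = (135−134.4)²/134.4 + (105−96)²/96 + (61−72)²/72 + (46−48)²/48 + (31−33.6)²/33.6 + (31−24)²/24 + (25−19.2)²/19.2 + (13−14.4)²/14.4 + (12−9.6)²/9.6 + (21−28.8)²/28.8
   = 0.0027 + 0.8438 + 1.6806 + 0.0833 + 0.2012 + 2.0417 + 1.7521 + 0.1361 + 0.6000 + 2.1125
Sum = 9.454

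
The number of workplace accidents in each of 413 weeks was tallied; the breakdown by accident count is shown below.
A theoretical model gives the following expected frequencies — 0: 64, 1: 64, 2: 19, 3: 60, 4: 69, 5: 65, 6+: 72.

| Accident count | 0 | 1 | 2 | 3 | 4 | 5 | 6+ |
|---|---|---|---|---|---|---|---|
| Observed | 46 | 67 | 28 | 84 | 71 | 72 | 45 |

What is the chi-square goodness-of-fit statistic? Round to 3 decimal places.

30.003

cat         O        E   (O−E)²/E
0          46       64     5.0625
1          67       64     0.1406
2          28       19     4.2632
3          84       60     9.6000
4          71       69     0.0580
5          72       65     0.7538
6+         45       72    10.1250
Sum = 30.003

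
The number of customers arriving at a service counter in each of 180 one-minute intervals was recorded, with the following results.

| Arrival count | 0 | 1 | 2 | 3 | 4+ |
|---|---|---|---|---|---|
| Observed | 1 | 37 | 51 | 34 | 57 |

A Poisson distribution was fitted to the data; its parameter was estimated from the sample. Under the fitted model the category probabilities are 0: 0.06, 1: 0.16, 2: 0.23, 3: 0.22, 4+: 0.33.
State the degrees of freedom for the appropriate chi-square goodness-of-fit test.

3

There are k = 5 categories and 1 parameter estimated from the data, so df = 5 − 1 − 1 = 3.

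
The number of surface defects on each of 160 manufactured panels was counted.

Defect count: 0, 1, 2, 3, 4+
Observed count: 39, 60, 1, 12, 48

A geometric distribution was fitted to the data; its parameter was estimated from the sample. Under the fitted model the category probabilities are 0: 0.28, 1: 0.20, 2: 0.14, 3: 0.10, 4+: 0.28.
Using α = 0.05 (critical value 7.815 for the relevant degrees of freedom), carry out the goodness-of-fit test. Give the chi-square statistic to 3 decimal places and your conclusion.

46.924; reject

Expected counts E_i = n·p_i: 160×0.28 = 44.8, 160×0.20 = 32, 160×0.14 = 22.4, 160×0.10 = 16, 160×0.28 = 44.8.
χ² = (39−44.8)²/44.8 + (60−32)²/32 + (1−22.4)²/22.4 + (12−16)²/16 + (48−44.8)²/44.8
   = 0.7509 + 24.5000 + 20.4446 + 1.0000 + 0.2286
Sum = 46.924
df = 3. Since 46.924 > 7.815, we reject H₀.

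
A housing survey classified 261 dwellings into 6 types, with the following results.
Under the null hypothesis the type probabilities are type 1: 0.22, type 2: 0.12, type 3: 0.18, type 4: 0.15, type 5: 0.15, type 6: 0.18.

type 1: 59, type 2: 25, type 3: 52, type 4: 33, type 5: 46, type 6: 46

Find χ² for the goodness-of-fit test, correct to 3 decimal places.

Expected counts E_i = n·p_i: 261×0.22 = 57.42, 261×0.12 = 31.32, 261×0.18 = 46.98, 261×0.15 = 39.15, 261×0.15 = 39.15, 261×0.18 = 46.98.
cat         O        E   (O−E)²/E
type 1     59    57.42     0.0435
type 2     25    31.32     1.2753
type 3     52    46.98     0.5364
type 4     33    39.15     0.9661
type 5     46    39.15     1.1985
type 6     46    46.98     0.0204
Sum = 4.040

4.040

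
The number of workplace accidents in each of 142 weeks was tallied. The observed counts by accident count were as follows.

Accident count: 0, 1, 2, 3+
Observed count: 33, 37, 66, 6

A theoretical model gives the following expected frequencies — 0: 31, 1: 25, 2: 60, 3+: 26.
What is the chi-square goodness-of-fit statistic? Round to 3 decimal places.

21.874

χ² = (33−31)²/31 + (37−25)²/25 + (66−60)²/60 + (6−26)²/26
   = 0.1290 + 5.7600 + 0.6000 + 15.3846
Sum = 21.874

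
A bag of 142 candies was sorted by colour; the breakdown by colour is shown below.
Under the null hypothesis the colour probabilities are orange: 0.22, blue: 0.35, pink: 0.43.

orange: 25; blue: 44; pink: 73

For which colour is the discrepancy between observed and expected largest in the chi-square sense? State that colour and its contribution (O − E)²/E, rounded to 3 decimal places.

Expected counts E_i = n·p_i: 142×0.22 = 31.24, 142×0.35 = 49.7, 142×0.43 = 61.06.
cat         O        E   (O−E)²/E
orange     25    31.24     1.2464
blue       44     49.7     0.6537
pink       73    61.06     2.3348
The largest term is for pink: 2.335.

pink, 2.335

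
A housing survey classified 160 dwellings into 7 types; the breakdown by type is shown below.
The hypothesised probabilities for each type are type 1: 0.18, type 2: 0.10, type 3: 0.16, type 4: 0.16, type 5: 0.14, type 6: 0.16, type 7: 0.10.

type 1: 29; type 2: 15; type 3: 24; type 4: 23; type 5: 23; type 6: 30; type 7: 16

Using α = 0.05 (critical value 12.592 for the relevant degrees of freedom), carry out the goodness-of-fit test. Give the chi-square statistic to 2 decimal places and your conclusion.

Expected counts E_i = n·p_i: 160×0.18 = 28.8, 160×0.10 = 16, 160×0.16 = 25.6, 160×0.16 = 25.6, 160×0.14 = 22.4, 160×0.16 = 25.6, 160×0.10 = 16.
type 1: (29 − 28.8)²/28.8 = 0.04/28.8 = 0.001
type 2: (15 − 16)²/16 = 1/16 = 0.063
type 3: (24 − 25.6)²/25.6 = 2.56/25.6 = 0.100
type 4: (23 − 25.6)²/25.6 = 6.76/25.6 = 0.264
type 5: (23 − 22.4)²/22.4 = 0.36/22.4 = 0.016
type 6: (30 − 25.6)²/25.6 = 19.36/25.6 = 0.756
type 7: (16 − 16)²/16 = 0/16 = 0.000
Sum = 1.20
df = 6. Since 1.20 < 12.592, we do not reject H₀.

1.20; do not reject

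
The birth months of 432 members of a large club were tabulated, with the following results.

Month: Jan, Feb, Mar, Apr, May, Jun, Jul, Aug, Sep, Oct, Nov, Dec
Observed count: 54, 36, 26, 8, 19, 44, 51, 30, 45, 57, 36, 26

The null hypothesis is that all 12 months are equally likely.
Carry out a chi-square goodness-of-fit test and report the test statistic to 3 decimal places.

67.889

Under H₀ each category has probability 1/12, so each expected count is 432/12 = 36.
cat         O        E   (O−E)²/E
Jan        54       36     9.0000
Feb        36       36     0.0000
Mar        26       36     2.7778
Apr         8       36    21.7778
May        19       36     8.0278
Jun        44       36     1.7778
Jul        51       36     6.2500
Aug        30       36     1.0000
Sep        45       36     2.2500
Oct        57       36    12.2500
Nov        36       36     0.0000
Dec        26       36     2.7778
Sum = 67.889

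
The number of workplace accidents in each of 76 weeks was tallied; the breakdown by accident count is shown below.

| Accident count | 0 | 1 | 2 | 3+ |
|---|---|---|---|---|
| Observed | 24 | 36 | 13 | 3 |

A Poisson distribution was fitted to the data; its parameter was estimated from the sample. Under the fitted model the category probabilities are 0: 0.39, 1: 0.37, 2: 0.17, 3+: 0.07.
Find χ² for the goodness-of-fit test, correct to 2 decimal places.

4.29

Expected counts E_i = n·p_i: 76×0.39 = 29.64, 76×0.37 = 28.12, 76×0.17 = 12.92, 76×0.07 = 5.32.
0: (24 − 29.64)²/29.64 = 31.8096/29.64 = 1.073
1: (36 − 28.12)²/28.12 = 62.0944/28.12 = 2.208
2: (13 − 12.92)²/12.92 = 0.0064/12.92 = 0.000
3+: (3 − 5.32)²/5.32 = 5.3824/5.32 = 1.012
Sum = 4.29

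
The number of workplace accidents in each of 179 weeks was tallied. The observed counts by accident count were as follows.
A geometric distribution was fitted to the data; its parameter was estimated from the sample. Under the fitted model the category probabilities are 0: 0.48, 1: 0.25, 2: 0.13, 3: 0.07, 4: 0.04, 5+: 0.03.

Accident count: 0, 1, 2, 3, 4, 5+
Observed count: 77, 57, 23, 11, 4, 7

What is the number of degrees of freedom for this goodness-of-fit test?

4

There are k = 6 categories and 1 parameter estimated from the data, so df = 6 − 1 − 1 = 4.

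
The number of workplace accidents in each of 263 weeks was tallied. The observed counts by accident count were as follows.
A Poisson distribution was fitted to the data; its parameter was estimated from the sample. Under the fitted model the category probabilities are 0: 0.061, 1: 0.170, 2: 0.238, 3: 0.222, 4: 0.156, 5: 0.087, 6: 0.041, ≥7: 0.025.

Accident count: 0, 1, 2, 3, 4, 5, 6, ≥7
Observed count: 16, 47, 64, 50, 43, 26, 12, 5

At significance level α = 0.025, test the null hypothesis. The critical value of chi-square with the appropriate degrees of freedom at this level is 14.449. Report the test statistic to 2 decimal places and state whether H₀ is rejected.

Expected counts E_i = n·p_i: 263×0.061 = 16.043, 263×0.170 = 44.71, 263×0.238 = 62.594, 263×0.222 = 58.386, 263×0.156 = 41.028, 263×0.087 = 22.881, 263×0.041 = 10.783, 263×0.025 = 6.575.
cat         O        E   (O−E)²/E
0          16   16.043      0.000
1          47    44.71      0.117
2          64   62.594      0.032
3          50   58.386      1.204
4          43   41.028      0.095
5          26   22.881      0.425
6          12   10.783      0.137
≥7          5    6.575      0.377
Sum = 2.39
df = 6. Since 2.39 < 14.449, we do not reject H₀.

2.39; do not reject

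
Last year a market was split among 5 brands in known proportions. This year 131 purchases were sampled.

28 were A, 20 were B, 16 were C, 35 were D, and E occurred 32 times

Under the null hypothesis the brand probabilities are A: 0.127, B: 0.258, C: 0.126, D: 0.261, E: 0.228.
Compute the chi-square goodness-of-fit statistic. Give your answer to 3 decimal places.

13.581

Expected counts E_i = n·p_i: 131×0.127 = 16.637, 131×0.258 = 33.798, 131×0.126 = 16.506, 131×0.261 = 34.191, 131×0.228 = 29.868.
cat         O        E   (O−E)²/E
A          28   16.637     7.7609
B          20   33.798     5.6330
C          16   16.506     0.0155
D          35   34.191     0.0191
E          32   29.868     0.1522
Sum = 13.581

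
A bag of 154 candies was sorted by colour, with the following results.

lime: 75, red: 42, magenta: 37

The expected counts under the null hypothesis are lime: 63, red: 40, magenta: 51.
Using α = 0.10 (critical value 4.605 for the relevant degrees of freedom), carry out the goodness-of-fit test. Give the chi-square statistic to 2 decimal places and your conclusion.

cat          O        E   (O−E)²/E
lime        75       63      2.286
red         42       40      0.100
magenta     37       51      3.843
Sum = 6.23
df = 2. Since 6.23 > 4.605, we reject H₀.

6.23; reject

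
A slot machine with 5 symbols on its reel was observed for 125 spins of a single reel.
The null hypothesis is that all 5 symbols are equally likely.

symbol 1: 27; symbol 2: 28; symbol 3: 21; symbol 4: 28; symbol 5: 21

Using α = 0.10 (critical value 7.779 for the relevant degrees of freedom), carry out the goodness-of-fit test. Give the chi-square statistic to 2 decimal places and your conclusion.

Under H₀ each category has probability 1/5, so each expected count is 125/5 = 25.
χ² = (27−25)²/25 + (28−25)²/25 + (21−25)²/25 + (28−25)²/25 + (21−25)²/25
   = 0.160 + 0.360 + 0.640 + 0.360 + 0.640
Sum = 2.16
df = 4. Since 2.16 < 7.779, we do not reject H₀.

2.16; do not reject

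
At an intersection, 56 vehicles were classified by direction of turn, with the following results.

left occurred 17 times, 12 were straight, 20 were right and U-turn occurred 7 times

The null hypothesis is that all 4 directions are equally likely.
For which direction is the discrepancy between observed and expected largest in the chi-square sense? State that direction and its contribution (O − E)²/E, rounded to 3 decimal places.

U-turn, 3.500

Under H₀ each category has probability 1/4, so each expected count is 56/4 = 14.
cat           O        E   (O−E)²/E
left         17       14     0.6429
straight     12       14     0.2857
right        20       14     2.5714
U-turn        7       14     3.5000
The largest term is for U-turn: 3.500.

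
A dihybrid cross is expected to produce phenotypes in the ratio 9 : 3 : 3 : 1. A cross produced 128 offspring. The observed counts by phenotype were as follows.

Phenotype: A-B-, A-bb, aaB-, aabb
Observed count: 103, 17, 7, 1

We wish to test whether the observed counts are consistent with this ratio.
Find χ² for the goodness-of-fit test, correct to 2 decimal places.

Ratio total = 16. Expected counts: 128×9/16 = 72, 128×3/16 = 24, 128×3/16 = 24, 128×1/16 = 8.
χ² = (103−72)²/72 + (17−24)²/24 + (7−24)²/24 + (1−8)²/8
   = 13.347 + 2.042 + 12.042 + 6.125
Sum = 33.56

33.56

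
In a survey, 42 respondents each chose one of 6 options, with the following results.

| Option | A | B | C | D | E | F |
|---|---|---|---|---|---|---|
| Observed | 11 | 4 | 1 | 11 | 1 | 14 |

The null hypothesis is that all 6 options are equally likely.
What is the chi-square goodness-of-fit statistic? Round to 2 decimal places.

Under H₀ each category has probability 1/6, so each expected count is 42/6 = 7.
A: (11 − 7)²/7 = 16/7 = 2.286
B: (4 − 7)²/7 = 9/7 = 1.286
C: (1 − 7)²/7 = 36/7 = 5.143
D: (11 − 7)²/7 = 16/7 = 2.286
E: (1 − 7)²/7 = 36/7 = 5.143
F: (14 − 7)²/7 = 49/7 = 7.000
Sum = 23.14

23.14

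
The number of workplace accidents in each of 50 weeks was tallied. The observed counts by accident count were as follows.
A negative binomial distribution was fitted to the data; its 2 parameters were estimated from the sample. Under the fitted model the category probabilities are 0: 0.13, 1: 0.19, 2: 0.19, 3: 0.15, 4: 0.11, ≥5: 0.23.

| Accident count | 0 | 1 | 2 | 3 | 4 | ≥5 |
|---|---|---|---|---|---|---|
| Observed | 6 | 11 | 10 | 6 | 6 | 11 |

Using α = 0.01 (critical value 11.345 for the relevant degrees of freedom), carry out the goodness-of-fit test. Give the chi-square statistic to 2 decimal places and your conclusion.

Expected counts E_i = n·p_i: 50×0.13 = 6.5, 50×0.19 = 9.5, 50×0.19 = 9.5, 50×0.15 = 7.5, 50×0.11 = 5.5, 50×0.23 = 11.5.
χ² = (6−6.5)²/6.5 + (11−9.5)²/9.5 + (10−9.5)²/9.5 + (6−7.5)²/7.5 + (6−5.5)²/5.5 + (11−11.5)²/11.5
   = 0.038 + 0.237 + 0.026 + 0.300 + 0.045 + 0.022
Sum = 0.67
df = 3. Since 0.67 < 11.345, we do not reject H₀.

0.67; do not reject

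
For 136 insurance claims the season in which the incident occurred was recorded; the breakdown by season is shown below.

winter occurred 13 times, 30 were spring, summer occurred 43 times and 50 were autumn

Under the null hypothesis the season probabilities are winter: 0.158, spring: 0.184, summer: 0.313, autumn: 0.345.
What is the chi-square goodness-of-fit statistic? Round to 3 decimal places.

4.549

Expected counts E_i = n·p_i: 136×0.158 = 21.488, 136×0.184 = 25.024, 136×0.313 = 42.568, 136×0.345 = 46.92.
χ² = (13−21.488)²/21.488 + (30−25.024)²/25.024 + (43−42.568)²/42.568 + (50−46.92)²/46.92
   = 3.3529 + 0.9895 + 0.0044 + 0.2022
Sum = 4.549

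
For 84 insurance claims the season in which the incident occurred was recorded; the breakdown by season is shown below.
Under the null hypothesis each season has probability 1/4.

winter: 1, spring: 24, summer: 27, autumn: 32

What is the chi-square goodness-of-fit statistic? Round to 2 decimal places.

26.95

Expected count for each of the 4 categories: 84/4 = 21.
winter: (1 − 21)²/21 = 400/21 = 19.048
spring: (24 − 21)²/21 = 9/21 = 0.429
summer: (27 − 21)²/21 = 36/21 = 1.714
autumn: (32 − 21)²/21 = 121/21 = 5.762
Sum = 26.95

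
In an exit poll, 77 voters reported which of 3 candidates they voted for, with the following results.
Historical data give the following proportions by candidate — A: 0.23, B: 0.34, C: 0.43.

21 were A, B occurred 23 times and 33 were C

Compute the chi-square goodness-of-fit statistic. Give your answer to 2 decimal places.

Expected counts E_i = n·p_i: 77×0.23 = 17.71, 77×0.34 = 26.18, 77×0.43 = 33.11.
χ² = (21−17.71)²/17.71 + (23−26.18)²/26.18 + (33−33.11)²/33.11
   = 0.611 + 0.386 + 0.000
Sum = 1.00

1.00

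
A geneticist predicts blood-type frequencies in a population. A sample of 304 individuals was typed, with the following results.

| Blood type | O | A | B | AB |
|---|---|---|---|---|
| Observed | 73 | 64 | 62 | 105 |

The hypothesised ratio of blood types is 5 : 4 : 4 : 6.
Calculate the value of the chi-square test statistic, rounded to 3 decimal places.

Ratio total = 19. Expected counts: 304×5/19 = 80, 304×4/19 = 64, 304×4/19 = 64, 304×6/19 = 96.
χ² = (73−80)²/80 + (64−64)²/64 + (62−64)²/64 + (105−96)²/96
   = 0.6125 + 0.0000 + 0.0625 + 0.8438
Sum = 1.519

1.519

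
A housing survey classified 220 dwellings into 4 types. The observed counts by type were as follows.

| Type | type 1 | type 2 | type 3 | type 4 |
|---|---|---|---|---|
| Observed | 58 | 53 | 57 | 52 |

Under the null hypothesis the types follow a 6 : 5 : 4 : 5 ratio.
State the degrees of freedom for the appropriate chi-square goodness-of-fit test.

3

There are k = 4 categories and no parameters were estimated from the data, so df = 4 − 1 = 3.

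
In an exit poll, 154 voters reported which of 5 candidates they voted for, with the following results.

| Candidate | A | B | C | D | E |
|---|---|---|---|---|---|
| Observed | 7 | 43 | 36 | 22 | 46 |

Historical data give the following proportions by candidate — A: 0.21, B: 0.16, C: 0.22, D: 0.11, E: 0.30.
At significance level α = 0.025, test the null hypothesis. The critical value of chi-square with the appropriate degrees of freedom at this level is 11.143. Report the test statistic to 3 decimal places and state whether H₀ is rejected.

35.181; reject

Expected counts E_i = n·p_i: 154×0.21 = 32.34, 154×0.16 = 24.64, 154×0.22 = 33.88, 154×0.11 = 16.94, 154×0.30 = 46.2.
cat         O        E   (O−E)²/E
A           7    32.34    19.8552
B          43    24.64    13.6806
C          36    33.88     0.1327
D          22    16.94     1.5114
E          46     46.2     0.0009
Sum = 35.181
df = 4. Since 35.181 > 11.143, we reject H₀.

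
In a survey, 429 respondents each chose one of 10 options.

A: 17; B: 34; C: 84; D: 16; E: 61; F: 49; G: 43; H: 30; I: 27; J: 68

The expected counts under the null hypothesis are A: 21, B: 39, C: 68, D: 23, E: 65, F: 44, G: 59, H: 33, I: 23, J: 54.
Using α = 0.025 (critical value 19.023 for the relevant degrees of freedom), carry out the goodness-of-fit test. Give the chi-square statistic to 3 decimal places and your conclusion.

17.049; do not reject

χ² = (17−21)²/21 + (34−39)²/39 + (84−68)²/68 + (16−23)²/23 + (61−65)²/65 + (49−44)²/44 + (43−59)²/59 + (30−33)²/33 + (27−23)²/23 + (68−54)²/54
   = 0.7619 + 0.6410 + 3.7647 + 2.1304 + 0.2462 + 0.5682 + 4.3390 + 0.2727 + 0.6957 + 3.6296
Sum = 17.049
df = 9. Since 17.049 < 19.023, we do not reject H₀.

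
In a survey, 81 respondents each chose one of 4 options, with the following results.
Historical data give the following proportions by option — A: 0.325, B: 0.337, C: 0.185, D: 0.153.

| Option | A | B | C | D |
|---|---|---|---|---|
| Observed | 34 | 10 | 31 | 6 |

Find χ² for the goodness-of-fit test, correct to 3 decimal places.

Expected counts E_i = n·p_i: 81×0.325 = 26.325, 81×0.337 = 27.297, 81×0.185 = 14.985, 81×0.153 = 12.393.
A: (34 − 26.325)²/26.325 = 58.905625/26.325 = 2.2376
B: (10 − 27.297)²/27.297 = 299.186209/27.297 = 10.9604
C: (31 − 14.985)²/14.985 = 256.480225/14.985 = 17.1158
D: (6 − 12.393)²/12.393 = 40.870449/12.393 = 3.2979
Sum = 33.612

33.612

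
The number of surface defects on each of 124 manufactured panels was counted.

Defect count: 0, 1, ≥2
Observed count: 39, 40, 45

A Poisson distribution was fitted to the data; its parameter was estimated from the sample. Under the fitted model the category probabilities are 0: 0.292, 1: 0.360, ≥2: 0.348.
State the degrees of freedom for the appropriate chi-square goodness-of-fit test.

1

There are k = 3 categories and 1 parameter estimated from the data, so df = 3 − 1 − 1 = 1.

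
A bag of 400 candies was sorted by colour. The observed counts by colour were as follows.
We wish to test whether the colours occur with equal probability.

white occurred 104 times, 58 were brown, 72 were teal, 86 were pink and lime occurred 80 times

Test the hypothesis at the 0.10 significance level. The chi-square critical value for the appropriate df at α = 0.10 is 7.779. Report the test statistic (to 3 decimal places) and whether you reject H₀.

Expected count for each of the 5 categories: 400/5 = 80.
cat         O        E   (O−E)²/E
white     104       80     7.2000
brown      58       80     6.0500
teal       72       80     0.8000
pink       86       80     0.4500
lime       80       80     0.0000
Sum = 14.500
df = 4. Since 14.500 > 7.779, we reject H₀.

14.500; reject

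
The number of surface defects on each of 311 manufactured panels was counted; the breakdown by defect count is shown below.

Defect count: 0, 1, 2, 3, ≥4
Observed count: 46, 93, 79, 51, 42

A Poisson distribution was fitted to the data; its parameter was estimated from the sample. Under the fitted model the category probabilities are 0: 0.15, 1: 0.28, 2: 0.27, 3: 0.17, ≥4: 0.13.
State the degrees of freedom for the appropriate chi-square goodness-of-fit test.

There are k = 5 categories and 1 parameter estimated from the data, so df = 5 − 1 − 1 = 3.

3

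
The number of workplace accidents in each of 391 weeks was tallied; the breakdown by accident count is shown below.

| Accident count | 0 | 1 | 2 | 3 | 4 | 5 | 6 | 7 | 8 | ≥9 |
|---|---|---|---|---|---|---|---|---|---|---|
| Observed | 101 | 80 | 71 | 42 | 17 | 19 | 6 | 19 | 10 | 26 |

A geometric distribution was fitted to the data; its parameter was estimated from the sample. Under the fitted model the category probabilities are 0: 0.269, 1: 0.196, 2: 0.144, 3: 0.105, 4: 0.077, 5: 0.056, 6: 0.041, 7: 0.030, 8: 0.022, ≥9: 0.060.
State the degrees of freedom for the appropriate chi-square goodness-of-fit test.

There are k = 10 categories and 1 parameter estimated from the data, so df = 10 − 1 − 1 = 8.

8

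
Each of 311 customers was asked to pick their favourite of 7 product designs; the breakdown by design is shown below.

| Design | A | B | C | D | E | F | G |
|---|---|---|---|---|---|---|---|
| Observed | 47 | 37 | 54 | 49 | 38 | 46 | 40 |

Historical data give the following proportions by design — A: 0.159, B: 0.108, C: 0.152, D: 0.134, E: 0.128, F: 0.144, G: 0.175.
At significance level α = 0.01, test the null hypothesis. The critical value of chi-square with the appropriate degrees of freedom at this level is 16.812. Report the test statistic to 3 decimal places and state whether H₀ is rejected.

6.652; do not reject

Expected counts E_i = n·p_i: 311×0.159 = 49.449, 311×0.108 = 33.588, 311×0.152 = 47.272, 311×0.134 = 41.674, 311×0.128 = 39.808, 311×0.144 = 44.784, 311×0.175 = 54.425.
A: (47 − 49.449)²/49.449 = 5.997601/49.449 = 0.1213
B: (37 − 33.588)²/33.588 = 11.641744/33.588 = 0.3466
C: (54 − 47.272)²/47.272 = 45.265984/47.272 = 0.9576
D: (49 − 41.674)²/41.674 = 53.670276/41.674 = 1.2879
E: (38 − 39.808)²/39.808 = 3.268864/39.808 = 0.0821
F: (46 − 44.784)²/44.784 = 1.478656/44.784 = 0.0330
G: (40 − 54.425)²/54.425 = 208.080625/54.425 = 3.8233
Sum = 6.652
df = 6. Since 6.652 < 16.812, we do not reject H₀.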